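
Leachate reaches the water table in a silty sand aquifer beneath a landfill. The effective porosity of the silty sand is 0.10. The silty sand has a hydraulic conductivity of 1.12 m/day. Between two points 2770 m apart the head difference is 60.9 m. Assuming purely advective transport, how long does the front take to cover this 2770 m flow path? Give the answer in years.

30.8

Hydraulic gradient i = Δh / L = 60.9 / 2770 = 0.02199.
Darcy flux q = K · i = 1.120 × 0.02199 = 0.02462 m/day.
Seepage velocity v = q / n_e = 0.02462 / 0.10 = 0.2462 m/day.
Travel time t = L / v = 2770 / 0.2462 = 11249 days = 30.80 years.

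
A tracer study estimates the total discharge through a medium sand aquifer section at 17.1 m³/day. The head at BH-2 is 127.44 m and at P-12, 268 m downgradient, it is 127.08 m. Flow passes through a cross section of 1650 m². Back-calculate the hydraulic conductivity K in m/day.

7.72

Hydraulic gradient i = (127.44 − 127.08) / 268 = 0.36 / 268 = 0.001343.
From Q = K·A·i, K = Q / (A·i) = 17.1 / (1650 × 0.001343) = 7.715 m/day.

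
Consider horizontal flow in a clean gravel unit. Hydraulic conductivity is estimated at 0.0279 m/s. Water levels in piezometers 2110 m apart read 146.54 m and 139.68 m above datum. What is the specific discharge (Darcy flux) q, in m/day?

Convert K: 0.0279 m/s × 86400 = 2411 m/day.
Hydraulic gradient i = (146.54 − 139.68) / 2110 = 6.86 / 2110 = 0.003251.
Specific discharge q = K · i = 2411 × 0.003251 = 7.837 m/day.

7.84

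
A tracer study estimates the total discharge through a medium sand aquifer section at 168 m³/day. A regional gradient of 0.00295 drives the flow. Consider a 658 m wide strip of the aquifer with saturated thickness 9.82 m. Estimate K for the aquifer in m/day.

8.81

Cross-sectional area A = 658 × 9.82 = 6462 m².
Hydraulic gradient i = 0.00295.
From Q = K·A·i, K = Q / (A·i) = 168 / (6462 × 0.002950) = 8.814 m/day.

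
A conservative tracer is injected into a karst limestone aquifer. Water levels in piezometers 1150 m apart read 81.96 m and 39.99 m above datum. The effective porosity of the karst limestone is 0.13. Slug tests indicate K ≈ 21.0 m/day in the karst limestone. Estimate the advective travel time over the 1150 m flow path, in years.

0.534

Hydraulic gradient i = (81.96 − 39.99) / 1150 = 41.97 / 1150 = 0.03650.
Darcy flux q = K · i = 21.00 × 0.03650 = 0.7664 m/day.
Seepage velocity v = q / n_e = 0.7664 / 0.13 = 5.895 m/day.
Travel time t = L / v = 1150 / 5.895 = 195.1 days = 0.5341 years.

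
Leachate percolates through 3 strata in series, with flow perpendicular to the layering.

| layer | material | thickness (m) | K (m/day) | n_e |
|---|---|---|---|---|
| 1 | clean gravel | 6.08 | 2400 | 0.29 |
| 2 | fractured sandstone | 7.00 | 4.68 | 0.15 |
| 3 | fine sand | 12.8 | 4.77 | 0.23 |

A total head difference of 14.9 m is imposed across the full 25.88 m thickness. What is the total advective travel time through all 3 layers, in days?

With flow normal to the layers, continuity requires the same specific discharge q through every layer.
Σ(b_i/K_i) = 6.08/2400 + 7.00/4.68 + 12.8/4.77 = 4.182 d.
q = Δh / Σ(b_i/K_i) = 14.9 / 4.182 = 3.563 m/day.
In each layer the seepage velocity is v_i = q/n_i, so the layer transit time is t_i = b_i·n_i / q:
  layer 1 (clean gravel): t_1 = 6.08 × 0.29 / 3.563 = 0.4948 d
  layer 2 (fractured sandstone): t_2 = 7.00 × 0.15 / 3.563 = 0.2947 d
  layer 3 (fine sand): t_3 = 12.8 × 0.23 / 3.563 = 0.8262 d
Total t = Σ t_i = 1.616 days.

1.62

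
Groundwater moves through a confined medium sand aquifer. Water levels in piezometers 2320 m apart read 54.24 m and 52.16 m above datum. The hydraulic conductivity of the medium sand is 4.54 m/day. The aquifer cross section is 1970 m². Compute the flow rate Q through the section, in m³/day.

8.02

Hydraulic gradient i = (54.24 − 52.16) / 2320 = 2.08 / 2320 = 0.0008966.
Darcy's law: Q = K · A · i = 4.540 × 1970 × 0.0008966 = 8.019 m³/day.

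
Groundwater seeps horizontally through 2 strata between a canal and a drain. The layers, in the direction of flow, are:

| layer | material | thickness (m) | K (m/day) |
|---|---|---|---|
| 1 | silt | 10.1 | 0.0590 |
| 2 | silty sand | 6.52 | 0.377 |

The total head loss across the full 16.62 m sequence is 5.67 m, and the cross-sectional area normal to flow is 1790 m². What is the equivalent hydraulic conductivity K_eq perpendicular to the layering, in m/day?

0.0882

Flow is perpendicular to layering, so the layers act in series and the equivalent K is the thickness-weighted harmonic mean.
Total thickness L = 10.1 + 6.52 = 16.62 m.
Σ(b_i/K_i) = 10.1/0.0590 + 6.52/0.377 = 188.5 d.
K_eq = L / Σ(b_i/K_i) = 16.62 / 188.5 = 0.08818 m/day.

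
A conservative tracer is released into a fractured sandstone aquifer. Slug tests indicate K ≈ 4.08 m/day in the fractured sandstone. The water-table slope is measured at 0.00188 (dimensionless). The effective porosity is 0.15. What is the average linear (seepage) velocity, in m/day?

0.0511

Hydraulic gradient i = 0.00188.
Darcy flux q = K · i = 4.080 × 0.001880 = 0.007670 m/day.
Seepage velocity v = q / n_e = 0.007670 / 0.15 = 0.05114 m/day.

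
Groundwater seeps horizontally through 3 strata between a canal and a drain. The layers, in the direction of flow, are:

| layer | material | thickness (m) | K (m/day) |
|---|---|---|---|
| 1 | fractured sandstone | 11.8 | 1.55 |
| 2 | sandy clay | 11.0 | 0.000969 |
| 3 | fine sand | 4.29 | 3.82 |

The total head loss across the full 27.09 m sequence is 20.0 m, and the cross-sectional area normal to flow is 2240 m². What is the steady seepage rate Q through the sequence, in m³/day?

Flow is perpendicular to layering, so the layers act in series and the equivalent K is the thickness-weighted harmonic mean.
Total thickness L = 11.8 + 11.0 + 4.29 = 27.09 m.
Σ(b_i/K_i) = 11.8/1.55 + 11.0/0.000969 + 4.29/3.82 = 11361 d.
K_eq = L / Σ(b_i/K_i) = 27.09 / 11361 = 0.002385 m/day.
Q = K_eq · A · (Δh/L) = 0.002385 × 2240 × (20.0/27.09) = 3.943 m³/day.

3.94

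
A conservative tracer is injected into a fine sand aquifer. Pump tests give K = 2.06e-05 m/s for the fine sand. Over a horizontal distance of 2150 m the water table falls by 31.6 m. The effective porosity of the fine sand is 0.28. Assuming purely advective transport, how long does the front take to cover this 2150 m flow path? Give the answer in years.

63.0

Convert K: 2.06e-05 m/s × 86400 = 1.780 m/day.
Hydraulic gradient i = Δh / L = 31.6 / 2150 = 0.01470.
Darcy flux q = K · i = 1.780 × 0.01470 = 0.02616 m/day.
Seepage velocity v = q / n_e = 0.02616 / 0.28 = 0.09343 m/day.
Travel time t = L / v = 2150 / 0.09343 = 23013 days = 63.01 years.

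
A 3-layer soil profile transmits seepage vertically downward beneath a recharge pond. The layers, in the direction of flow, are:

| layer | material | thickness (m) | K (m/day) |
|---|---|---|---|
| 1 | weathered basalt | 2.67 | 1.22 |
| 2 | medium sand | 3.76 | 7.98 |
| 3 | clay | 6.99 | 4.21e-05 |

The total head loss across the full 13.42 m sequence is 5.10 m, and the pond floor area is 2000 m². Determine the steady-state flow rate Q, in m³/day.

Flow is perpendicular to layering, so the layers act in series and the equivalent K is the thickness-weighted harmonic mean.
Total thickness L = 2.67 + 3.76 + 6.99 = 13.42 m.
Σ(b_i/K_i) = 2.67/1.22 + 3.76/7.98 + 6.99/4.21e-05 = 1.660e+05 d.
K_eq = L / Σ(b_i/K_i) = 13.42 / 1.660e+05 = 8.083e-05 m/day.
Q = K_eq · A · (Δh/L) = 8.083e-05 × 2000 × (5.10/13.42) = 0.06143 m³/day.

0.0614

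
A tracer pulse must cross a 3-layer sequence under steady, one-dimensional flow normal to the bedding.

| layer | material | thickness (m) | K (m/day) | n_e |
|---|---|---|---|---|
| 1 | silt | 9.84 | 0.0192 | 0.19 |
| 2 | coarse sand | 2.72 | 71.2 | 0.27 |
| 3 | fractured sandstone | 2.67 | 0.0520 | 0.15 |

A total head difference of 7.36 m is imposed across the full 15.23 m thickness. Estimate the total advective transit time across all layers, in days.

230

With flow normal to the layers, continuity requires the same specific discharge q through every layer.
Σ(b_i/K_i) = 9.84/0.0192 + 2.72/71.2 + 2.67/0.0520 = 563.9 d.
q = Δh / Σ(b_i/K_i) = 7.36 / 563.9 = 0.01305 m/day.
In each layer the seepage velocity is v_i = q/n_i, so the layer transit time is t_i = b_i·n_i / q:
  layer 1 (silt): t_1 = 9.84 × 0.19 / 0.01305 = 143.2 d
  layer 2 (coarse sand): t_2 = 2.72 × 0.27 / 0.01305 = 56.27 d
  layer 3 (fractured sandstone): t_3 = 2.67 × 0.15 / 0.01305 = 30.68 d
Total t = Σ t_i = 230.2 days.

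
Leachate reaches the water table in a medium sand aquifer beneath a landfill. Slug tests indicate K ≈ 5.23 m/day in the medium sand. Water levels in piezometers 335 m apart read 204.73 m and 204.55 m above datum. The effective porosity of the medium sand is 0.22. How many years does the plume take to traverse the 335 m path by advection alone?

Hydraulic gradient i = (204.73 − 204.55) / 335 = 0.18 / 335 = 0.0005373.
Darcy flux q = K · i = 5.230 × 0.0005373 = 0.002810 m/day.
Seepage velocity v = q / n_e = 0.002810 / 0.22 = 0.01277 m/day.
Travel time t = L / v = 335 / 0.01277 = 26226 days = 71.80 years.

71.8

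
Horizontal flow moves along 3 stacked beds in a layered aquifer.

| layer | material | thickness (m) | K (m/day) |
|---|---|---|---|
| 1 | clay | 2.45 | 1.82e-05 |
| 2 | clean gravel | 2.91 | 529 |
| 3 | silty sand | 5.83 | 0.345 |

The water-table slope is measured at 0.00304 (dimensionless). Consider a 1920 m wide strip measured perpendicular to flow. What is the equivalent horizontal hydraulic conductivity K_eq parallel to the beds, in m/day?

Flow is parallel to layering, so each bed carries its own Darcy discharge and the transmissivities add.
Σ(K_i·b_i) = 1.82e-05×2.45 + 529×2.91 + 0.345×5.83 = 1541 m²/day.
Total thickness b = 11.19 m, so K_eq = Σ(K_i·b_i)/b = 137.7 m/day.

138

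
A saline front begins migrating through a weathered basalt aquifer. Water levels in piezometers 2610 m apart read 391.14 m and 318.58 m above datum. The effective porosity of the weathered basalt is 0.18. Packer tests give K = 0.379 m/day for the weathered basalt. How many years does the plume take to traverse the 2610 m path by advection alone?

122

Hydraulic gradient i = (391.14 − 318.58) / 2610 = 72.56 / 2610 = 0.02780.
Darcy flux q = K · i = 0.3790 × 0.02780 = 0.01054 m/day.
Seepage velocity v = q / n_e = 0.01054 / 0.18 = 0.05854 m/day.
Travel time t = L / v = 2610 / 0.05854 = 44588 days = 122.1 years.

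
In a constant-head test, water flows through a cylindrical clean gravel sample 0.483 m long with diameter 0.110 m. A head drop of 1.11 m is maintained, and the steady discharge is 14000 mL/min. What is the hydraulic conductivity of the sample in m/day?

Cross-sectional area A = π·(d/2)² = π × (0.110/2)² = 0.009503 m².
Convert discharge: 14000 mL/min = 0.0002333 m³/s.
Darcy's law rearranged: K = Q·L / (A·Δh) = 0.0002333 × 0.483 / (0.009503 × 1.11) = 0.01068 m/s = 923.1 m/day.

923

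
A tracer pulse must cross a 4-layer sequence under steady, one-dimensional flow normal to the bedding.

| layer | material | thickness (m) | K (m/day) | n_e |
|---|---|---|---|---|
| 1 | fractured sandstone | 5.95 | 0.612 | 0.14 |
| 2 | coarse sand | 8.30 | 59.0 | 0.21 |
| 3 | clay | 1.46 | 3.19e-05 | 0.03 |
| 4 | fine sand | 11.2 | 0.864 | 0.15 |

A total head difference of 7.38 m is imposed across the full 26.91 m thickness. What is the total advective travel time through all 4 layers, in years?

73.0

With flow normal to the layers, continuity requires the same specific discharge q through every layer.
Σ(b_i/K_i) = 5.95/0.612 + 8.30/59.0 + 1.46/3.19e-05 + 11.2/0.864 = 45791 d.
q = Δh / Σ(b_i/K_i) = 7.38 / 45791 = 0.0001612 m/day.
In each layer the seepage velocity is v_i = q/n_i, so the layer transit time is t_i = b_i·n_i / q:
  layer 1 (fractured sandstone): t_1 = 5.95 × 0.14 / 0.0001612 = 5169 d
  layer 2 (coarse sand): t_2 = 8.30 × 0.21 / 0.0001612 = 10815 d
  layer 3 (clay): t_3 = 1.46 × 0.03 / 0.0001612 = 271.8 d
  layer 4 (fine sand): t_4 = 11.2 × 0.15 / 0.0001612 = 10424 d
Total t = Σ t_i = 26679 days = 73.04 years.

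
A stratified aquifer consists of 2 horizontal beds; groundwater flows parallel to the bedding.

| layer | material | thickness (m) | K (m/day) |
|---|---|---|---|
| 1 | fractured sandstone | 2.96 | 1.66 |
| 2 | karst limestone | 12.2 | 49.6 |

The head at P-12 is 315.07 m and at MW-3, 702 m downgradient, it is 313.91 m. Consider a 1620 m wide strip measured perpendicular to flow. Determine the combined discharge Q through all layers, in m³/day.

1630

Flow is parallel to layering, so each bed carries its own Darcy discharge and the transmissivities add.
Σ(K_i·b_i) = 1.66×2.96 + 49.6×12.2 = 610.0 m²/day.
Hydraulic gradient i = (315.07 − 313.91) / 702 = 1.16 / 702 = 0.001652.
Q = Σ(K_i·b_i) · W · i = 610.0 × 1620 × 0.001652 = 1633 m³/day.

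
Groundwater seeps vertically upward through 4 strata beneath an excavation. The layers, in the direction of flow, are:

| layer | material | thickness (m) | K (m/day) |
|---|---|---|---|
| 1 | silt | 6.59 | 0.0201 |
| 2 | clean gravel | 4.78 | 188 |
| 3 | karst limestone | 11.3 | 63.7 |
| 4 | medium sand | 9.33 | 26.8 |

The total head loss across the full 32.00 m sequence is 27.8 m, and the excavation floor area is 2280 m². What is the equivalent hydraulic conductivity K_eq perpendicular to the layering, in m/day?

Flow is perpendicular to layering, so the layers act in series and the equivalent K is the thickness-weighted harmonic mean.
Total thickness L = 6.59 + 4.78 + 11.3 + 9.33 = 32.00 m.
Σ(b_i/K_i) = 6.59/0.0201 + 4.78/188 + 11.3/63.7 + 9.33/26.8 = 328.4 d.
K_eq = L / Σ(b_i/K_i) = 32.00 / 328.4 = 0.09744 m/day.

0.0974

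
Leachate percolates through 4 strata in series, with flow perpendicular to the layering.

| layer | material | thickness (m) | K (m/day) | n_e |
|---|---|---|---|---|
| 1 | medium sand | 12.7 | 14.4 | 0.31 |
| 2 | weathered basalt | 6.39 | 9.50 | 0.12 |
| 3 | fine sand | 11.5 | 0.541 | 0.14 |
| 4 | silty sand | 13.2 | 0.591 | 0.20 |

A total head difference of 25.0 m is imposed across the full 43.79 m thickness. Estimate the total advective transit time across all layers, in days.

With flow normal to the layers, continuity requires the same specific discharge q through every layer.
Σ(b_i/K_i) = 12.7/14.4 + 6.39/9.50 + 11.5/0.541 + 13.2/0.591 = 45.15 d.
q = Δh / Σ(b_i/K_i) = 25.0 / 45.15 = 0.5538 m/day.
In each layer the seepage velocity is v_i = q/n_i, so the layer transit time is t_i = b_i·n_i / q:
  layer 1 (medium sand): t_1 = 12.7 × 0.31 / 0.5538 = 7.110 d
  layer 2 (weathered basalt): t_2 = 6.39 × 0.12 / 0.5538 = 1.385 d
  layer 3 (fine sand): t_3 = 11.5 × 0.14 / 0.5538 = 2.907 d
  layer 4 (silty sand): t_4 = 13.2 × 0.20 / 0.5538 = 4.767 d
Total t = Σ t_i = 16.17 days.

16.2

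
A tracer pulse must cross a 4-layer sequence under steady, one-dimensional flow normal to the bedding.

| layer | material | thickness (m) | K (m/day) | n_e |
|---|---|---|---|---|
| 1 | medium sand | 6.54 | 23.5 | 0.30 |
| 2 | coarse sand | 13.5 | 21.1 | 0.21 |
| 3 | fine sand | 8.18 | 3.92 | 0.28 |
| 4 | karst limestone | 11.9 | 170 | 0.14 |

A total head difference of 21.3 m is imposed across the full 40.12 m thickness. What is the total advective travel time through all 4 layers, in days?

With flow normal to the layers, continuity requires the same specific discharge q through every layer.
Σ(b_i/K_i) = 6.54/23.5 + 13.5/21.1 + 8.18/3.92 + 11.9/170 = 3.075 d.
q = Δh / Σ(b_i/K_i) = 21.3 / 3.075 = 6.927 m/day.
In each layer the seepage velocity is v_i = q/n_i, so the layer transit time is t_i = b_i·n_i / q:
  layer 1 (medium sand): t_1 = 6.54 × 0.30 / 6.927 = 0.2832 d
  layer 2 (coarse sand): t_2 = 13.5 × 0.21 / 6.927 = 0.4093 d
  layer 3 (fine sand): t_3 = 8.18 × 0.28 / 6.927 = 0.3306 d
  layer 4 (karst limestone): t_4 = 11.9 × 0.14 / 6.927 = 0.2405 d
Total t = Σ t_i = 1.264 days.

1.26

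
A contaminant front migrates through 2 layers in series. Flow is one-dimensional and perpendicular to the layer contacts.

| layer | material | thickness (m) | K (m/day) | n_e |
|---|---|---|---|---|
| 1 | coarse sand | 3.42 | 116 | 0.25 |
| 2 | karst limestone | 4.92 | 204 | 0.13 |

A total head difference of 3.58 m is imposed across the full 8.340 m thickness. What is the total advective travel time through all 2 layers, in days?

0.0224

With flow normal to the layers, continuity requires the same specific discharge q through every layer.
Σ(b_i/K_i) = 3.42/116 + 4.92/204 = 0.05360 d.
q = Δh / Σ(b_i/K_i) = 3.58 / 0.05360 = 66.79 m/day.
In each layer the seepage velocity is v_i = q/n_i, so the layer transit time is t_i = b_i·n_i / q:
  layer 1 (coarse sand): t_1 = 3.42 × 0.25 / 66.79 = 0.01280 d
  layer 2 (karst limestone): t_2 = 4.92 × 0.13 / 66.79 = 0.009576 d
Total t = Σ t_i = 0.02238 days.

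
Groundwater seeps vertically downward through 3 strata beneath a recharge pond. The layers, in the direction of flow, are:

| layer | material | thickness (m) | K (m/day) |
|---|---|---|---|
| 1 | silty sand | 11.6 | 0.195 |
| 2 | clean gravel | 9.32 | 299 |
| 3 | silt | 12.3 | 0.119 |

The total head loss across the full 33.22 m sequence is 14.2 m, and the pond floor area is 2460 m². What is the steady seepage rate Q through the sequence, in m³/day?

Flow is perpendicular to layering, so the layers act in series and the equivalent K is the thickness-weighted harmonic mean.
Total thickness L = 11.6 + 9.32 + 12.3 = 33.22 m.
Σ(b_i/K_i) = 11.6/0.195 + 9.32/299 + 12.3/0.119 = 162.9 d.
K_eq = L / Σ(b_i/K_i) = 33.22 / 162.9 = 0.2040 m/day.
Q = K_eq · A · (Δh/L) = 0.2040 × 2460 × (14.2/33.22) = 214.5 m³/day.

214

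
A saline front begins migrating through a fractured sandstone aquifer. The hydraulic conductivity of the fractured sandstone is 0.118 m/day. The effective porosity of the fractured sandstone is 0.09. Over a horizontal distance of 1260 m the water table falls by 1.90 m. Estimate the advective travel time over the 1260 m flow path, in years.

1740

Hydraulic gradient i = Δh / L = 1.90 / 1260 = 0.001508.
Darcy flux q = K · i = 0.1180 × 0.001508 = 0.0001779 m/day.
Seepage velocity v = q / n_e = 0.0001779 / 0.09 = 0.001977 m/day.
Travel time t = L / v = 1260 / 0.001977 = 6.373e+05 days = 1745 years.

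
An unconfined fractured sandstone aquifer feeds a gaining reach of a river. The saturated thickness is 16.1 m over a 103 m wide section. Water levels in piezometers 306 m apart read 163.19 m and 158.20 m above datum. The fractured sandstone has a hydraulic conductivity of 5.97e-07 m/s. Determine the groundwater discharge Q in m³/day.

Convert K: 5.97e-07 m/s × 86400 = 0.05158 m/day.
Cross-sectional area A = 103 × 16.1 = 1658 m².
Hydraulic gradient i = (163.19 − 158.20) / 306 = 4.99 / 306 = 0.01631.
Darcy's law: Q = K · A · i = 0.05158 × 1658 × 0.01631 = 1.395 m³/day.

1.39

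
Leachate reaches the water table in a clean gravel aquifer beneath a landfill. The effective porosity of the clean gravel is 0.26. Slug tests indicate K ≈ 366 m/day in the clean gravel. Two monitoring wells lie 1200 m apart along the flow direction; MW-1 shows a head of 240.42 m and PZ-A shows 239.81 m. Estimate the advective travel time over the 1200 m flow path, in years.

Hydraulic gradient i = (240.42 − 239.81) / 1200 = 0.61 / 1200 = 0.0005083.
Darcy flux q = K · i = 366.0 × 0.0005083 = 0.1860 m/day.
Seepage velocity v = q / n_e = 0.1860 / 0.26 = 0.7156 m/day.
Travel time t = L / v = 1200 / 0.7156 = 1677 days = 4.591 years.

4.59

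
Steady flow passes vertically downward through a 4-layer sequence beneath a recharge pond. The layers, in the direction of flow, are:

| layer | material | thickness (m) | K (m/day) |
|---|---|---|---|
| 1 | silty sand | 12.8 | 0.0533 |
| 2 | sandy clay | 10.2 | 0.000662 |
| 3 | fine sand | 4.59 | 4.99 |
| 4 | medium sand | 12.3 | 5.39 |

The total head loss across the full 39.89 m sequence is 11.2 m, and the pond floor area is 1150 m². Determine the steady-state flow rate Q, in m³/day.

0.823

Flow is perpendicular to layering, so the layers act in series and the equivalent K is the thickness-weighted harmonic mean.
Total thickness L = 12.8 + 10.2 + 4.59 + 12.3 = 39.89 m.
Σ(b_i/K_i) = 12.8/0.0533 + 10.2/0.000662 + 4.59/4.99 + 12.3/5.39 = 15651 d.
K_eq = L / Σ(b_i/K_i) = 39.89 / 15651 = 0.002549 m/day.
Q = K_eq · A · (Δh/L) = 0.002549 × 1150 × (11.2/39.89) = 0.8229 m³/day.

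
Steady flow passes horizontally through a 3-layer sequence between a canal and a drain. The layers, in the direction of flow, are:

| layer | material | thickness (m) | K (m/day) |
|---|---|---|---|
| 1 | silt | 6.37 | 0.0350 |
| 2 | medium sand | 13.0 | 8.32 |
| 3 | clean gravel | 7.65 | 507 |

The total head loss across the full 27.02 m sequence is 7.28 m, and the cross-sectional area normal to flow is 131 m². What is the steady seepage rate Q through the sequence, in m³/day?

Flow is perpendicular to layering, so the layers act in series and the equivalent K is the thickness-weighted harmonic mean.
Total thickness L = 6.37 + 13.0 + 7.65 = 27.02 m.
Σ(b_i/K_i) = 6.37/0.0350 + 13.0/8.32 + 7.65/507 = 183.6 d.
K_eq = L / Σ(b_i/K_i) = 27.02 / 183.6 = 0.1472 m/day.
Q = K_eq · A · (Δh/L) = 0.1472 × 131 × (7.28/27.02) = 5.195 m³/day.

5.19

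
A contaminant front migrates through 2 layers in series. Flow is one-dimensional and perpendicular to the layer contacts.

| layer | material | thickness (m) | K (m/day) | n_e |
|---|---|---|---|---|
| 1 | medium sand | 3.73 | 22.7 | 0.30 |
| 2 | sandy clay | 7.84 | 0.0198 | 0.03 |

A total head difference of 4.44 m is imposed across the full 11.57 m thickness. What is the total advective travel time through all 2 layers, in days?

121

With flow normal to the layers, continuity requires the same specific discharge q through every layer.
Σ(b_i/K_i) = 3.73/22.7 + 7.84/0.0198 = 396.1 d.
q = Δh / Σ(b_i/K_i) = 4.44 / 396.1 = 0.01121 m/day.
In each layer the seepage velocity is v_i = q/n_i, so the layer transit time is t_i = b_i·n_i / q:
  layer 1 (medium sand): t_1 = 3.73 × 0.30 / 0.01121 = 99.83 d
  layer 2 (sandy clay): t_2 = 7.84 × 0.03 / 0.01121 = 20.98 d
Total t = Σ t_i = 120.8 days.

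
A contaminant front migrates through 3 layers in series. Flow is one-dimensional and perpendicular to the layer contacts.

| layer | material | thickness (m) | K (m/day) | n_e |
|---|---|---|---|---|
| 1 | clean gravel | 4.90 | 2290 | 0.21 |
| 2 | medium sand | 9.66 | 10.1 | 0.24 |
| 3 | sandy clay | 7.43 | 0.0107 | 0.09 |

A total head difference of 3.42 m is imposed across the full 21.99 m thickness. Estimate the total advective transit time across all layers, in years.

With flow normal to the layers, continuity requires the same specific discharge q through every layer.
Σ(b_i/K_i) = 4.90/2290 + 9.66/10.1 + 7.43/0.0107 = 695.4 d.
q = Δh / Σ(b_i/K_i) = 3.42 / 695.4 = 0.004918 m/day.
In each layer the seepage velocity is v_i = q/n_i, so the layer transit time is t_i = b_i·n_i / q:
  layer 1 (clean gravel): t_1 = 4.90 × 0.21 / 0.004918 = 209.2 d
  layer 2 (medium sand): t_2 = 9.66 × 0.24 / 0.004918 = 471.4 d
  layer 3 (sandy clay): t_3 = 7.43 × 0.09 / 0.004918 = 136.0 d
Total t = Σ t_i = 816.5 days = 2.236 years.

2.24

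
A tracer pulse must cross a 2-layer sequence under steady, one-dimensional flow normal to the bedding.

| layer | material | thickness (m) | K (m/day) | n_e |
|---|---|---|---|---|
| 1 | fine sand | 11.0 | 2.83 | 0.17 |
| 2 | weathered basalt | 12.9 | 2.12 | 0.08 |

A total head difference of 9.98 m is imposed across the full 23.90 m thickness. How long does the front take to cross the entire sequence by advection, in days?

2.90

With flow normal to the layers, continuity requires the same specific discharge q through every layer.
Σ(b_i/K_i) = 11.0/2.83 + 12.9/2.12 = 9.972 d.
q = Δh / Σ(b_i/K_i) = 9.98 / 9.972 = 1.001 m/day.
In each layer the seepage velocity is v_i = q/n_i, so the layer transit time is t_i = b_i·n_i / q:
  layer 1 (fine sand): t_1 = 11.0 × 0.17 / 1.001 = 1.868 d
  layer 2 (weathered basalt): t_2 = 12.9 × 0.08 / 1.001 = 1.031 d
Total t = Σ t_i = 2.900 days.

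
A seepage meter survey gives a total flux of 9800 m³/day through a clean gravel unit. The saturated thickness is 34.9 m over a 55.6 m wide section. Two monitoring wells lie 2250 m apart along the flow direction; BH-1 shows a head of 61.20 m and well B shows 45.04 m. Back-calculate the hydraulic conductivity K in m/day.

Cross-sectional area A = 55.6 × 34.9 = 1940 m².
Hydraulic gradient i = (61.20 − 45.04) / 2250 = 16.16 / 2250 = 0.007182.
From Q = K·A·i, K = Q / (A·i) = 9800 / (1940 × 0.007182) = 703.2 m/day.

703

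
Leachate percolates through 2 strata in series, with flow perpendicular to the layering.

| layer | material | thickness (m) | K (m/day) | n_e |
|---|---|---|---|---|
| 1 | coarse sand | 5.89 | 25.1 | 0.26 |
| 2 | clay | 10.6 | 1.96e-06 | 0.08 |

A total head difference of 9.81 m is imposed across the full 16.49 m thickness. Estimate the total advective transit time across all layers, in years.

3590

With flow normal to the layers, continuity requires the same specific discharge q through every layer.
Σ(b_i/K_i) = 5.89/25.1 + 10.6/1.96e-06 = 5.408e+06 d.
q = Δh / Σ(b_i/K_i) = 9.81 / 5.408e+06 = 1.814e-06 m/day.
In each layer the seepage velocity is v_i = q/n_i, so the layer transit time is t_i = b_i·n_i / q:
  layer 1 (coarse sand): t_1 = 5.89 × 0.26 / 1.814e-06 = 8.442e+05 d
  layer 2 (clay): t_2 = 10.6 × 0.08 / 1.814e-06 = 4.675e+05 d
Total t = Σ t_i = 1.312e+06 days = 3591 years.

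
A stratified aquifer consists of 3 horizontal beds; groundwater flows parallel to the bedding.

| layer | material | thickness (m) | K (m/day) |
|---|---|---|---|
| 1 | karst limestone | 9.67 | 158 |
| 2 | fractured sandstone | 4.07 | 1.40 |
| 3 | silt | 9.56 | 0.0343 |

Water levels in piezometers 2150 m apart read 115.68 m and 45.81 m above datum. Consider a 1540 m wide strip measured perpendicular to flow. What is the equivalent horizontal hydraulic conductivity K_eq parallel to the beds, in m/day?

Flow is parallel to layering, so each bed carries its own Darcy discharge and the transmissivities add.
Σ(K_i·b_i) = 158×9.67 + 1.40×4.07 + 0.0343×9.56 = 1534 m²/day.
Total thickness b = 23.30 m, so K_eq = Σ(K_i·b_i)/b = 65.83 m/day.

65.8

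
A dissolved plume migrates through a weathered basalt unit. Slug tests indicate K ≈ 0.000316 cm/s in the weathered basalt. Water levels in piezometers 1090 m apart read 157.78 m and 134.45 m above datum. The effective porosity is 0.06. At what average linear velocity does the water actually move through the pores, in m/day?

0.0974

Convert K: 0.000316 cm/s × 864 = 0.2730 m/day.
Hydraulic gradient i = (157.78 − 134.45) / 1090 = 23.33 / 1090 = 0.02140.
Darcy flux q = K · i = 0.2730 × 0.02140 = 0.005844 m/day.
Seepage velocity v = q / n_e = 0.005844 / 0.06 = 0.09740 m/day.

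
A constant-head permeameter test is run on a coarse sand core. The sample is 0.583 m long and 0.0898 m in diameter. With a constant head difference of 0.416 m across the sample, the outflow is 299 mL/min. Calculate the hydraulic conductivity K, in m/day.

Cross-sectional area A = π·(d/2)² = π × (0.0898/2)² = 0.006333 m².
Convert discharge: 299 mL/min = 4.983e-06 m³/s.
Darcy's law rearranged: K = Q·L / (A·Δh) = 4.983e-06 × 0.583 / (0.006333 × 0.416) = 0.001103 m/s = 95.27 m/day.

95.3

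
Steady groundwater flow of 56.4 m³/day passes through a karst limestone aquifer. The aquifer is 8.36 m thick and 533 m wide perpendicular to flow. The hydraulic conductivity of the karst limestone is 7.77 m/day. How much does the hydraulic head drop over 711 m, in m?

Cross-sectional area A = 533 × 8.36 = 4456 m².
From Q = K·A·i, i = Q / (K·A) = 56.4 / (7.770 × 4456) = 0.001629.
Head loss Δh = i · L = 0.001629 × 711 = 1.158 m.

1.16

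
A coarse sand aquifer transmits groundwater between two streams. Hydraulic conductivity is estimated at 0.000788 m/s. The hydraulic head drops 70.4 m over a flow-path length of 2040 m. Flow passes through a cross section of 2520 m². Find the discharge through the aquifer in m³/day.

5920

Convert K: 0.000788 m/s × 86400 = 68.08 m/day.
Hydraulic gradient i = Δh / L = 70.4 / 2040 = 0.03451.
Darcy's law: Q = K · A · i = 68.08 × 2520 × 0.03451 = 5921 m³/day.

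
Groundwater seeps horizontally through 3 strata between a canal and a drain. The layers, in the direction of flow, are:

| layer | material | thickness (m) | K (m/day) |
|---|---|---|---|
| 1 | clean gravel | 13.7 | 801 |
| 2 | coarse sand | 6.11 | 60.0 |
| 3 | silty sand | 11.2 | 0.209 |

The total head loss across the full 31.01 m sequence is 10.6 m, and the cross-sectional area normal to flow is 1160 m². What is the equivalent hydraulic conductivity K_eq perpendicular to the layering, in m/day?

0.577

Flow is perpendicular to layering, so the layers act in series and the equivalent K is the thickness-weighted harmonic mean.
Total thickness L = 13.7 + 6.11 + 11.2 = 31.01 m.
Σ(b_i/K_i) = 13.7/801 + 6.11/60.0 + 11.2/0.209 = 53.71 d.
K_eq = L / Σ(b_i/K_i) = 31.01 / 53.71 = 0.5774 m/day.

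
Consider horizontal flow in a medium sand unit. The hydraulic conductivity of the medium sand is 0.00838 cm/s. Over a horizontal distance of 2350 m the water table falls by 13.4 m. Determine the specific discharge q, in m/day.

Convert K: 0.00838 cm/s × 864 = 7.240 m/day.
Hydraulic gradient i = Δh / L = 13.4 / 2350 = 0.005702.
Specific discharge q = K · i = 7.240 × 0.005702 = 0.04129 m/day.

0.0413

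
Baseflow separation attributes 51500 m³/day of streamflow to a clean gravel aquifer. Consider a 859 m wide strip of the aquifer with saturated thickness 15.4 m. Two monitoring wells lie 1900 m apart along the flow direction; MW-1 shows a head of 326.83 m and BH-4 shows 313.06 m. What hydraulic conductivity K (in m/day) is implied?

537

Cross-sectional area A = 859 × 15.4 = 13229 m².
Hydraulic gradient i = (326.83 − 313.06) / 1900 = 13.77 / 1900 = 0.007247.
From Q = K·A·i, K = Q / (A·i) = 51500 / (13229 × 0.007247) = 537.2 m/day.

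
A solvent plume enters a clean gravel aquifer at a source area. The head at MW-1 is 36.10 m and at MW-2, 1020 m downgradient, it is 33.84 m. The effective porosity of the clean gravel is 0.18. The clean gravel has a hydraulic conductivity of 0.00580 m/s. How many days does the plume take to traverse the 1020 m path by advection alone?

Convert K: 0.00580 m/s × 86400 = 501.1 m/day.
Hydraulic gradient i = (36.10 − 33.84) / 1020 = 2.26 / 1020 = 0.002216.
Darcy flux q = K · i = 501.1 × 0.002216 = 1.110 m/day.
Seepage velocity v = q / n_e = 1.110 / 0.18 = 6.168 m/day.
Travel time t = L / v = 1020 / 6.168 = 165.4 days.

165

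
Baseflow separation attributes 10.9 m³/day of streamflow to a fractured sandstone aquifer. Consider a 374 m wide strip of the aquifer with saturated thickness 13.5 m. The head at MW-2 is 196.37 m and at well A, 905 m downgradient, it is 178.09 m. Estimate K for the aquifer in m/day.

Cross-sectional area A = 374 × 13.5 = 5049 m².
Hydraulic gradient i = (196.37 − 178.09) / 905 = 18.28 / 905 = 0.02020.
From Q = K·A·i, K = Q / (A·i) = 10.9 / (5049 × 0.02020) = 0.1069 m/day.

0.107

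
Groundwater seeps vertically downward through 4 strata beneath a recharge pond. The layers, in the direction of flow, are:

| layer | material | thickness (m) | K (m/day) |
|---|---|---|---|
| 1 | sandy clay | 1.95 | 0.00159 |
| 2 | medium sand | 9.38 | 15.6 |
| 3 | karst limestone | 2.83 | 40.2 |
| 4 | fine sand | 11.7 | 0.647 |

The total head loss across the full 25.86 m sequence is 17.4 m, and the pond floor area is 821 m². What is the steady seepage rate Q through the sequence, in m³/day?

11.5

Flow is perpendicular to layering, so the layers act in series and the equivalent K is the thickness-weighted harmonic mean.
Total thickness L = 1.95 + 9.38 + 2.83 + 11.7 = 25.86 m.
Σ(b_i/K_i) = 1.95/0.00159 + 9.38/15.6 + 2.83/40.2 + 11.7/0.647 = 1245 d.
K_eq = L / Σ(b_i/K_i) = 25.86 / 1245 = 0.02077 m/day.
Q = K_eq · A · (Δh/L) = 0.02077 × 821 × (17.4/25.86) = 11.47 m³/day.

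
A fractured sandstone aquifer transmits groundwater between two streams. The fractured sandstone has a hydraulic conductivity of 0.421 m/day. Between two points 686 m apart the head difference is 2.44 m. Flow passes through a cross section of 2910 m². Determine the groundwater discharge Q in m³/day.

Hydraulic gradient i = Δh / L = 2.44 / 686 = 0.003557.
Darcy's law: Q = K · A · i = 0.4210 × 2910 × 0.003557 = 4.358 m³/day.

4.36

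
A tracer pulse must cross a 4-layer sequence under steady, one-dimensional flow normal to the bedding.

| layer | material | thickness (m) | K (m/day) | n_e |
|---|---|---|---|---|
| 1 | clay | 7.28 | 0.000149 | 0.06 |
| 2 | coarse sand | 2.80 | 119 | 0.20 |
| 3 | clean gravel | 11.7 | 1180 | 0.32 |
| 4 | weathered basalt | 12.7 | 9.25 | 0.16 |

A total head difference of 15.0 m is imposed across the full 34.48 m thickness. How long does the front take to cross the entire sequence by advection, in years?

60.4

With flow normal to the layers, continuity requires the same specific discharge q through every layer.
Σ(b_i/K_i) = 7.28/0.000149 + 2.80/119 + 11.7/1180 + 12.7/9.25 = 48860 d.
q = Δh / Σ(b_i/K_i) = 15.0 / 48860 = 0.0003070 m/day.
In each layer the seepage velocity is v_i = q/n_i, so the layer transit time is t_i = b_i·n_i / q:
  layer 1 (clay): t_1 = 7.28 × 0.06 / 0.0003070 = 1423 d
  layer 2 (coarse sand): t_2 = 2.80 × 0.20 / 0.0003070 = 1824 d
  layer 3 (clean gravel): t_3 = 11.7 × 0.32 / 0.0003070 = 12196 d
  layer 4 (weathered basalt): t_4 = 12.7 × 0.16 / 0.0003070 = 6619 d
Total t = Σ t_i = 22061 days = 60.40 years.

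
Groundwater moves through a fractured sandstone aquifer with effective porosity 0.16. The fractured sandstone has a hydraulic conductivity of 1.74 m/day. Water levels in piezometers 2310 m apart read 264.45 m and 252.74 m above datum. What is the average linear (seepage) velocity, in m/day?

0.0551

Hydraulic gradient i = (264.45 − 252.74) / 2310 = 11.71 / 2310 = 0.005069.
Darcy flux q = K · i = 1.740 × 0.005069 = 0.008821 m/day.
Seepage velocity v = q / n_e = 0.008821 / 0.16 = 0.05513 m/day.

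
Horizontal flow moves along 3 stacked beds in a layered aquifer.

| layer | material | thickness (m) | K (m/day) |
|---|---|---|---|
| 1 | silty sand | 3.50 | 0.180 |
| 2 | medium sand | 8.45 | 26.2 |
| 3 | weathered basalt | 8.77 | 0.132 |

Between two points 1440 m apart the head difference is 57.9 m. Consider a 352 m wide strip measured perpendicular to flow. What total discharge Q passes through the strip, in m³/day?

3160

Flow is parallel to layering, so each bed carries its own Darcy discharge and the transmissivities add.
Σ(K_i·b_i) = 0.180×3.50 + 26.2×8.45 + 0.132×8.77 = 223.2 m²/day.
Hydraulic gradient i = Δh / L = 57.9 / 1440 = 0.04021.
Q = Σ(K_i·b_i) · W · i = 223.2 × 352 × 0.04021 = 3159 m³/day.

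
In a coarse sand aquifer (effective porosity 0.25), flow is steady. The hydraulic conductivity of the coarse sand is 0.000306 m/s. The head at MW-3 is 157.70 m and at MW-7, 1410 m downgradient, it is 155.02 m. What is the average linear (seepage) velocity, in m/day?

0.201

Convert K: 0.000306 m/s × 86400 = 26.44 m/day.
Hydraulic gradient i = (157.70 − 155.02) / 1410 = 2.68 / 1410 = 0.001901.
Darcy flux q = K · i = 26.44 × 0.001901 = 0.05025 m/day.
Seepage velocity v = q / n_e = 0.05025 / 0.25 = 0.2010 m/day.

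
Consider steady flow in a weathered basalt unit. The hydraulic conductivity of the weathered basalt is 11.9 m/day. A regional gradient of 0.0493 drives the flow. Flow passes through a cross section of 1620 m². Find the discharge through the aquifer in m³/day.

Hydraulic gradient i = 0.0493.
Darcy's law: Q = K · A · i = 11.90 × 1620 × 0.04930 = 950.4 m³/day.

950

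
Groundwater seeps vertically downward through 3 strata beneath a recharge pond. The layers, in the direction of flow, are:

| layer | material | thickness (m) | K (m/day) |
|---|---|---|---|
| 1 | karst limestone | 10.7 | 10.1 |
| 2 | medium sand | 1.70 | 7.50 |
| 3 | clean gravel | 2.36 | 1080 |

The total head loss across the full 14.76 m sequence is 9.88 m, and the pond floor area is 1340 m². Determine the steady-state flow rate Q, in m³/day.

Flow is perpendicular to layering, so the layers act in series and the equivalent K is the thickness-weighted harmonic mean.
Total thickness L = 10.7 + 1.70 + 2.36 = 14.76 m.
Σ(b_i/K_i) = 10.7/10.1 + 1.70/7.50 + 2.36/1080 = 1.288 d.
K_eq = L / Σ(b_i/K_i) = 14.76 / 1.288 = 11.46 m/day.
Q = K_eq · A · (Δh/L) = 11.46 × 1340 × (9.88/14.76) = 10277 m³/day.

10300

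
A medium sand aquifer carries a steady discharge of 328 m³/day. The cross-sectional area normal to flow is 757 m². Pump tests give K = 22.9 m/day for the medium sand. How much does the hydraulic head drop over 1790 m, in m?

33.9

From Q = K·A·i, i = Q / (K·A) = 328 / (22.90 × 757.0) = 0.01892.
Head loss Δh = i · L = 0.01892 × 1790 = 33.87 m.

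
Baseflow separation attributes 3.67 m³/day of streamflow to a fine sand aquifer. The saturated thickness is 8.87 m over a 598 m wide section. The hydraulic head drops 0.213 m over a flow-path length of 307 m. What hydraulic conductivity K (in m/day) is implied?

0.997

Cross-sectional area A = 598 × 8.87 = 5304 m².
Hydraulic gradient i = Δh / L = 0.213 / 307 = 0.0006938.
From Q = K·A·i, K = Q / (A·i) = 3.67 / (5304 × 0.0006938) = 0.9972 m/day.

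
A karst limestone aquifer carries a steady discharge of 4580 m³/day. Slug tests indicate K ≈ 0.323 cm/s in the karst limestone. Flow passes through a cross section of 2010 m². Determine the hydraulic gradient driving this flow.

0.00816

Convert K: 0.323 cm/s × 864 = 279.1 m/day.
From Q = K·A·i, i = Q / (K·A) = 4580 / (279.1 × 2010) = 0.008165.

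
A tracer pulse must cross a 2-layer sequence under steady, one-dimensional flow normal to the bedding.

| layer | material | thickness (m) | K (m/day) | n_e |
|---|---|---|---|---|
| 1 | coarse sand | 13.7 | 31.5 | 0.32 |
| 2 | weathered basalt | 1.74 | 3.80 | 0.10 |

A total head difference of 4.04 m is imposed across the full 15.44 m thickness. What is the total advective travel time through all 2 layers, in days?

1.01

With flow normal to the layers, continuity requires the same specific discharge q through every layer.
Σ(b_i/K_i) = 13.7/31.5 + 1.74/3.80 = 0.8928 d.
q = Δh / Σ(b_i/K_i) = 4.04 / 0.8928 = 4.525 m/day.
In each layer the seepage velocity is v_i = q/n_i, so the layer transit time is t_i = b_i·n_i / q:
  layer 1 (coarse sand): t_1 = 13.7 × 0.32 / 4.525 = 0.9688 d
  layer 2 (weathered basalt): t_2 = 1.74 × 0.10 / 4.525 = 0.03845 d
Total t = Σ t_i = 1.007 days.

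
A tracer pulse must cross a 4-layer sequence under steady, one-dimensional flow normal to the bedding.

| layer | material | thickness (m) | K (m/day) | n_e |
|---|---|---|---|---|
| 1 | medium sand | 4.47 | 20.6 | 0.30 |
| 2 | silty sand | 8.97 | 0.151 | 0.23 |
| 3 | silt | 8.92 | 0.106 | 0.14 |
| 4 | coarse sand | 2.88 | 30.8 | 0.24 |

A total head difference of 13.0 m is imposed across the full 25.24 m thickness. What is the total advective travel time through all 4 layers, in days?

With flow normal to the layers, continuity requires the same specific discharge q through every layer.
Σ(b_i/K_i) = 4.47/20.6 + 8.97/0.151 + 8.92/0.106 + 2.88/30.8 = 143.9 d.
q = Δh / Σ(b_i/K_i) = 13.0 / 143.9 = 0.09036 m/day.
In each layer the seepage velocity is v_i = q/n_i, so the layer transit time is t_i = b_i·n_i / q:
  layer 1 (medium sand): t_1 = 4.47 × 0.30 / 0.09036 = 14.84 d
  layer 2 (silty sand): t_2 = 8.97 × 0.23 / 0.09036 = 22.83 d
  layer 3 (silt): t_3 = 8.92 × 0.14 / 0.09036 = 13.82 d
  layer 4 (coarse sand): t_4 = 2.88 × 0.24 / 0.09036 = 7.649 d
Total t = Σ t_i = 59.14 days.

59.1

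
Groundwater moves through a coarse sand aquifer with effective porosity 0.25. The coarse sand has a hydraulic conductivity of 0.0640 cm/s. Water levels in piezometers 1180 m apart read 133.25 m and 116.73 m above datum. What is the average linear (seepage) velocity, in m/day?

3.10

Convert K: 0.0640 cm/s × 864 = 55.30 m/day.
Hydraulic gradient i = (133.25 − 116.73) / 1180 = 16.52 / 1180 = 0.01400.
Darcy flux q = K · i = 55.30 × 0.01400 = 0.7741 m/day.
Seepage velocity v = q / n_e = 0.7741 / 0.25 = 3.097 m/day.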